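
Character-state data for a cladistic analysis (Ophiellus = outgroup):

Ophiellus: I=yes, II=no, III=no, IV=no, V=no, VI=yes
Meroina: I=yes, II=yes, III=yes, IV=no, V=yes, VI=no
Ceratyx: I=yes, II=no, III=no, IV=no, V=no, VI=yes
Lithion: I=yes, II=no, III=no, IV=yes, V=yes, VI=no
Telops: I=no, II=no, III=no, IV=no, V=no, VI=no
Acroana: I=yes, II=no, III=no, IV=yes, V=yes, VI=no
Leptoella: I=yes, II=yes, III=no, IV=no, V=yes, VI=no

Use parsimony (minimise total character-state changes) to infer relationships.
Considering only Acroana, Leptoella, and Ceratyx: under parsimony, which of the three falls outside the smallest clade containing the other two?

Ceratyx

Character polarity is set by the outgroup: the derived state is whichever differs from the outgroup's state, so for I, VI the derived state is 'no', and for the remaining characters it is 'yes'.
I (derived state 'no') is unique to Telops (autapomorphy; uninformative for grouping).
Only Leptoella and Meroina show the derived state 'yes' for II, supporting them as a clade.
III: derived state 'yes' in Meroina only — an autapomorphy, so it tells us nothing about relationships among taxa.
IV (derived state 'yes') is shared by Acroana and Lithion — a synapomorphy uniting that clade.
V (derived state 'yes') is shared by Acroana, Leptoella, Lithion, and Meroina — a synapomorphy uniting that clade.
Only Acroana, Leptoella, Lithion, Meroina, and Telops show the derived state 'no' for VI, supporting them as a clade.
Most parsimonious ingroup topology: ((((Meroina,Leptoella),(Lithion,Acroana)),Telops),Ceratyx).
Leptoella and Acroana share a more recent common ancestor with each other than either does with Ceratyx, so Ceratyx is the least closely related of the three.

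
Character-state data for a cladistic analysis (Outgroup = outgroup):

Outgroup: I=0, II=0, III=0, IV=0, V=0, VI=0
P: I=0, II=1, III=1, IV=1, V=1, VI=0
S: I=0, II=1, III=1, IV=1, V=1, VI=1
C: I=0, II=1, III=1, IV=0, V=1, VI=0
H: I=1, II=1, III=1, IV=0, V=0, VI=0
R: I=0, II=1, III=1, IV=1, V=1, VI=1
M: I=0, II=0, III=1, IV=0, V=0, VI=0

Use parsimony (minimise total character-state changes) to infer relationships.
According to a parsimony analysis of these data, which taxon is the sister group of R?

S

The outgroup has state '0' for every character, so '1' is the derived state throughout.
I: derived state '1' in H only — an autapomorphy, so it tells us nothing about relationships among taxa.
II: derived state '1' in C, H, P, R, and S only — synapomorphy for {C, H, P, R, S}.
All ingroup taxa share the derived state '1' for III; it defines the ingroup but does not resolve relationships within it.
Only P, R, and S show the derived state '1' for IV, supporting them as a clade.
Only C, P, R, and S show the derived state '1' for V, supporting them as a clade.
VI (derived state '1') is shared by R and S — a synapomorphy uniting that clade.
Most parsimonious ingroup topology: ((((P,(S,R)),C),H),M).
R and S form a cherry on this tree, so they are sister taxa.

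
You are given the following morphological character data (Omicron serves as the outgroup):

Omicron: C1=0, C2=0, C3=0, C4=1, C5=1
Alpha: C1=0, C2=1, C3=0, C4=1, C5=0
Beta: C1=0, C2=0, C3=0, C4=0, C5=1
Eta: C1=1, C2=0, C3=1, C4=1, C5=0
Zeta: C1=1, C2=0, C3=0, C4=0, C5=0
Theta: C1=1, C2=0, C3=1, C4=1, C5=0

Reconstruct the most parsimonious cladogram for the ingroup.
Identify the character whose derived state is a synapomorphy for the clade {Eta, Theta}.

Character polarity is set by the outgroup: the derived state is whichever differs from the outgroup's state, so for C4, C5 the derived state is '0', and for the remaining characters it is '1'.
C1 (derived state '1') is shared by Eta, Theta, and Zeta — a synapomorphy uniting that clade.
C2: derived state '1' in Alpha only — an autapomorphy, so it tells us nothing about relationships among taxa.
Only Eta and Theta show the derived state '1' for C3, supporting them as a clade.
C4 (state '0') occurs in Beta and Zeta but conflicts with the nesting implied by the other characters — most parsimoniously interpreted as homoplasy.
Only Alpha, Eta, Theta, and Zeta show the derived state '0' for C5, supporting them as a clade.
Most parsimonious ingroup topology: ((Alpha,((Eta,Theta),Zeta)),Beta).
The clade {Eta, Theta} is supported by C3: its derived state '1' occurs in exactly those taxa and in no other taxon (including the outgroup).

C3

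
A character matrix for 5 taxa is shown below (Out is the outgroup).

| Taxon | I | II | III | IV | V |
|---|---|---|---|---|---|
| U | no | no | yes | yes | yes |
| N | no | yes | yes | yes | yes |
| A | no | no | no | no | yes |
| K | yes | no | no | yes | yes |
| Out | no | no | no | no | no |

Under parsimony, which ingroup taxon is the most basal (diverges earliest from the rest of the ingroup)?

A

The outgroup has state 'no' for every character, so 'yes' is the derived state throughout.
I (derived state 'yes') is unique to K (autapomorphy; uninformative for grouping).
II: derived state 'yes' in N only — an autapomorphy, so it tells us nothing about relationships among taxa.
III (derived state 'yes') is shared by N and U — a synapomorphy uniting that clade.
IV (derived state 'yes') is shared by K, N, and U — a synapomorphy uniting that clade.
V (derived state 'yes') is shared by all ingroup taxa — unites the whole ingroup.
Most parsimonious ingroup topology: (((U,N),K),A).
A is sister to the clade containing all other ingroup taxa, so it is the earliest-diverging (most basal) ingroup lineage.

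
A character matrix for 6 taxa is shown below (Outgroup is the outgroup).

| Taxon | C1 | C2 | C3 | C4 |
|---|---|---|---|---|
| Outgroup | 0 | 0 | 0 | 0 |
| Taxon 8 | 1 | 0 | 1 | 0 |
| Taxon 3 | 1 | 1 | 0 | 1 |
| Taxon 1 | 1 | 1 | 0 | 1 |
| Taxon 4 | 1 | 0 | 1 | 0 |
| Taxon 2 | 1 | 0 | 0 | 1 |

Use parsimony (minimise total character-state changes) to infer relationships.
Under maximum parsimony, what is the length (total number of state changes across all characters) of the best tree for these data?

The outgroup has state '0' for every character, so '1' is the derived state throughout.
All ingroup taxa share the derived state '1' for C1; it defines the ingroup but does not resolve relationships within it.
C2: derived state '1' in Taxon 1 and Taxon 3 only — synapomorphy for {Taxon 1, Taxon 3}.
Only Taxon 4 and Taxon 8 show the derived state '1' for C3, supporting them as a clade.
C4: derived state '1' in Taxon 1, Taxon 2, and Taxon 3 only — synapomorphy for {Taxon 1, Taxon 2, Taxon 3}.
Most parsimonious ingroup topology: ((Taxon 8,Taxon 4),((Taxon 3,Taxon 1),Taxon 2)).
Changes per character on this tree: C1: 1; C2: 1; C3: 1; C4: 1.
Total = 4.

4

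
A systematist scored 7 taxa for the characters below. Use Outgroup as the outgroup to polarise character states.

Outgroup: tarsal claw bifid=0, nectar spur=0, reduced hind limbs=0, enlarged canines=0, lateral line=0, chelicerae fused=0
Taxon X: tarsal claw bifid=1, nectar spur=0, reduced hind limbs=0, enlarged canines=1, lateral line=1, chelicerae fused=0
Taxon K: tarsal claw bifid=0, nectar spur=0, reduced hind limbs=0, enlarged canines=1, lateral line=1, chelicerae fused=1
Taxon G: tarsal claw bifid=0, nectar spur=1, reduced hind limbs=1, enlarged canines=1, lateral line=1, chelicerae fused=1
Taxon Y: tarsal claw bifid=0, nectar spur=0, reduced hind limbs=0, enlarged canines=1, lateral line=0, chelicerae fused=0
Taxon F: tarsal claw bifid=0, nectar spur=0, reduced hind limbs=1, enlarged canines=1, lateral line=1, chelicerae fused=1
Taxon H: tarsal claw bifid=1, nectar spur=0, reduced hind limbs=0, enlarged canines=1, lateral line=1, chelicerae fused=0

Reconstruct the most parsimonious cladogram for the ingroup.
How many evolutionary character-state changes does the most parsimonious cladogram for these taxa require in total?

The outgroup has state '0' for every character, so '1' is the derived state throughout.
tarsal claw bifid: derived state '1' in Taxon H and Taxon X only — synapomorphy for {Taxon H, Taxon X}.
nectar spur: derived state '1' in Taxon G only — an autapomorphy, so it tells us nothing about relationships among taxa.
reduced hind limbs (derived state '1') is shared by Taxon F and Taxon G — a synapomorphy uniting that clade.
All ingroup taxa share the derived state '1' for enlarged canines; it defines the ingroup but does not resolve relationships within it.
Only Taxon F, Taxon G, Taxon H, Taxon K, and Taxon X show the derived state '1' for lateral line, supporting them as a clade.
chelicerae fused: derived state '1' in Taxon F, Taxon G, and Taxon K only — synapomorphy for {Taxon F, Taxon G, Taxon K}.
Most parsimonious ingroup topology: (((Taxon X,Taxon H),(Taxon K,(Taxon G,Taxon F))),Taxon Y).
Changes per character on this tree: tarsal claw bifid: 1; nectar spur: 1; reduced hind limbs: 1; enlarged canines: 1; lateral line: 1; chelicerae fused: 1.
Total = 6.

6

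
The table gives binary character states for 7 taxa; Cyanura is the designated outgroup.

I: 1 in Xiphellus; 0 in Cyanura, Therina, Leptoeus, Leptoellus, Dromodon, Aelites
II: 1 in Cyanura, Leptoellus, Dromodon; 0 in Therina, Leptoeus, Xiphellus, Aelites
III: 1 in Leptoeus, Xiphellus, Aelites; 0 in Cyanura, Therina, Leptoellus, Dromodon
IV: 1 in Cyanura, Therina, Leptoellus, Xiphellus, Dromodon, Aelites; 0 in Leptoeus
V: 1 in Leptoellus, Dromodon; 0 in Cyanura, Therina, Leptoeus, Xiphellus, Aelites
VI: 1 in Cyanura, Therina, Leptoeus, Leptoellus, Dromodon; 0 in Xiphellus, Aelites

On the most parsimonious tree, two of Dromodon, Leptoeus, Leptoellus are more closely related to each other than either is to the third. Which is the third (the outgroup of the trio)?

Leptoeus

Character polarity is set by the outgroup: the derived state is whichever differs from the outgroup's state, so for II, IV, VI the derived state is '0', and for the remaining characters it is '1'.
I: derived state '1' in Xiphellus only — an autapomorphy, so it tells us nothing about relationships among taxa.
II (derived state '0') is shared by Aelites, Leptoeus, Therina, and Xiphellus — a synapomorphy uniting that clade.
III (derived state '1') is shared by Aelites, Leptoeus, and Xiphellus — a synapomorphy uniting that clade.
IV (derived state '0') is unique to Leptoeus (autapomorphy; uninformative for grouping).
V: derived state '1' in Dromodon and Leptoellus only — synapomorphy for {Dromodon, Leptoellus}.
VI (derived state '0') is shared by Aelites and Xiphellus — a synapomorphy uniting that clade.
Most parsimonious ingroup topology: ((Therina,(Leptoeus,(Xiphellus,Aelites))),(Leptoellus,Dromodon)).
Dromodon and Leptoellus share a more recent common ancestor with each other than either does with Leptoeus, so Leptoeus is the least closely related of the three.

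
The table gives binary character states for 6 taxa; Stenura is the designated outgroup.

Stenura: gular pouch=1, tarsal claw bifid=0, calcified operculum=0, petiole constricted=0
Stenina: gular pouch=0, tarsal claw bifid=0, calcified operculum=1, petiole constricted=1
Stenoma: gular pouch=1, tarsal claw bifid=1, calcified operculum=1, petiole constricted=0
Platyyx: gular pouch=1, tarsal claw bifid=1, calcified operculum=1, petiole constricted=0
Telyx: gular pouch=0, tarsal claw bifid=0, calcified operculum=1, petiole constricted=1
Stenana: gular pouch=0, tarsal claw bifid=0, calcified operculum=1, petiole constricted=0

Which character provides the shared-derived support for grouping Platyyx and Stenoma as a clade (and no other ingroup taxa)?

tarsal claw bifid

Character polarity is set by the outgroup: the derived state is whichever differs from the outgroup's state, so for gular pouch the derived state is '0', and for the remaining characters it is '1'.
gular pouch: derived state '0' in Stenana, Stenina, and Telyx only — synapomorphy for {Stenana, Stenina, Telyx}.
tarsal claw bifid (derived state '1') is shared by Platyyx and Stenoma — a synapomorphy uniting that clade.
calcified operculum (derived state '1') is shared by all ingroup taxa — unites the whole ingroup.
Only Stenina and Telyx show the derived state '1' for petiole constricted, supporting them as a clade.
Most parsimonious ingroup topology: (((Stenina,Telyx),Stenana),(Stenoma,Platyyx)).
The clade {Platyyx, Stenoma} is supported by tarsal claw bifid: its derived state '1' occurs in exactly those taxa and in no other taxon (including the outgroup).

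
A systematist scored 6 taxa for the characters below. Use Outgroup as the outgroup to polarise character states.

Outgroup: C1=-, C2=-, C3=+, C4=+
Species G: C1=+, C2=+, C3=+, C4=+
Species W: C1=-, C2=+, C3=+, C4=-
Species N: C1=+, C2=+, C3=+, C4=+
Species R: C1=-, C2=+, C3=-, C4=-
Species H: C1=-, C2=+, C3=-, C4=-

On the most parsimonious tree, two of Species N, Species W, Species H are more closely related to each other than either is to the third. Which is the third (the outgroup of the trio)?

Species N

Character polarity is set by the outgroup: the derived state is whichever differs from the outgroup's state, so for C3, C4 the derived state is '-', and for the remaining characters it is '+'.
C1 (derived state '+') is shared by Species G and Species N — a synapomorphy uniting that clade.
All ingroup taxa share the derived state '+' for C2; it defines the ingroup but does not resolve relationships within it.
C3: derived state '-' in Species H and Species R only — synapomorphy for {Species H, Species R}.
Only Species H, Species R, and Species W show the derived state '-' for C4, supporting them as a clade.
Most parsimonious ingroup topology: ((Species G,Species N),(Species W,(Species R,Species H))).
Species W and Species H share a more recent common ancestor with each other than either does with Species N, so Species N is the least closely related of the three.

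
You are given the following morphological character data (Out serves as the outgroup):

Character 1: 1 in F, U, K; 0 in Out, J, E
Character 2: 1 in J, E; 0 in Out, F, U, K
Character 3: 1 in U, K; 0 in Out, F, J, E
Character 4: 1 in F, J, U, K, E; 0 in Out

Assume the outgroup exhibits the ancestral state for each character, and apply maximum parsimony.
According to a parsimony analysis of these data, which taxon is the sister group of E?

J

The outgroup has state '0' for every character, so '1' is the derived state throughout.
Character 1: derived state '1' in F, K, and U only — synapomorphy for {F, K, U}.
Only E and J show the derived state '1' for Character 2, supporting them as a clade.
Only K and U show the derived state '1' for Character 3, supporting them as a clade.
Character 4 (derived state '1') is shared by all ingroup taxa — unites the whole ingroup.
Most parsimonious ingroup topology: ((F,(U,K)),(J,E)).
E and J form a cherry on this tree, so they are sister taxa.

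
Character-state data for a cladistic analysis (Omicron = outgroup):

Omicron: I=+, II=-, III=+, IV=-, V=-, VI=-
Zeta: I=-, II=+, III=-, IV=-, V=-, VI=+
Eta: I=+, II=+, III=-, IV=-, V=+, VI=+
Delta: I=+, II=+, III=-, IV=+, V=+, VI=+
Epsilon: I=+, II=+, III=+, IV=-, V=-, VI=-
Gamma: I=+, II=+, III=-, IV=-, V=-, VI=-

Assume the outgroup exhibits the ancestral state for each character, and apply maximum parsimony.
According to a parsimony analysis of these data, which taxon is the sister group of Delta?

Character polarity is set by the outgroup: the derived state is whichever differs from the outgroup's state, so for I, III the derived state is '-', and for the remaining characters it is '+'.
I (derived state '-') is unique to Zeta (autapomorphy; uninformative for grouping).
II (derived state '+') is shared by all ingroup taxa — unites the whole ingroup.
III: derived state '-' in Delta, Eta, Gamma, and Zeta only — synapomorphy for {Delta, Eta, Gamma, Zeta}.
IV (derived state '+') is unique to Delta (autapomorphy; uninformative for grouping).
V: derived state '+' in Delta and Eta only — synapomorphy for {Delta, Eta}.
VI: derived state '+' in Delta, Eta, and Zeta only — synapomorphy for {Delta, Eta, Zeta}.
Most parsimonious ingroup topology: (((Zeta,(Eta,Delta)),Gamma),Epsilon).
Delta and Eta form a cherry on this tree, so they are sister taxa.

Eta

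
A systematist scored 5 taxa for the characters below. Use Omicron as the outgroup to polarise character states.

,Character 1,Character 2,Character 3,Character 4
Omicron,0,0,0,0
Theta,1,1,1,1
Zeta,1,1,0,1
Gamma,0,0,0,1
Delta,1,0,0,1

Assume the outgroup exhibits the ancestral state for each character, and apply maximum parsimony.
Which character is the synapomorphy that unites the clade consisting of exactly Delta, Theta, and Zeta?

Character 1

The outgroup has state '0' for every character, so '1' is the derived state throughout.
Character 1: derived state '1' in Delta, Theta, and Zeta only — synapomorphy for {Delta, Theta, Zeta}.
Character 2 (derived state '1') is shared by Theta and Zeta — a synapomorphy uniting that clade.
Character 3 (derived state '1') is unique to Theta (autapomorphy; uninformative for grouping).
All ingroup taxa share the derived state '1' for Character 4; it defines the ingroup but does not resolve relationships within it.
Most parsimonious ingroup topology: (((Theta,Zeta),Delta),Gamma).
The clade {Delta, Theta, Zeta} is supported by Character 1: its derived state '1' occurs in exactly those taxa and in no other taxon (including the outgroup).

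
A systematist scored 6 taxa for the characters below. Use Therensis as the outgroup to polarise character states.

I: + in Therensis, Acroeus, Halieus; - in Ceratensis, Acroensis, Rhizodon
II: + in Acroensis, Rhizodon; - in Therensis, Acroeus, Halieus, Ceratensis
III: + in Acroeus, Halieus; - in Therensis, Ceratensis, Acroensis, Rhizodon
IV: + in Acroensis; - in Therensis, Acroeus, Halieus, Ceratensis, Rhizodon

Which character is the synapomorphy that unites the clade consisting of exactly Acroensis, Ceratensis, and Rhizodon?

I

Character polarity is set by the outgroup: the derived state is whichever differs from the outgroup's state, so for I the derived state is '-', and for the remaining characters it is '+'.
I: derived state '-' in Acroensis, Ceratensis, and Rhizodon only — synapomorphy for {Acroensis, Ceratensis, Rhizodon}.
II (derived state '+') is shared by Acroensis and Rhizodon — a synapomorphy uniting that clade.
III (derived state '+') is shared by Acroeus and Halieus — a synapomorphy uniting that clade.
IV (derived state '+') is unique to Acroensis (autapomorphy; uninformative for grouping).
Most parsimonious ingroup topology: ((Acroeus,Halieus),(Ceratensis,(Acroensis,Rhizodon))).
The clade {Acroensis, Ceratensis, Rhizodon} is supported by I: its derived state '-' occurs in exactly those taxa and in no other taxon (including the outgroup).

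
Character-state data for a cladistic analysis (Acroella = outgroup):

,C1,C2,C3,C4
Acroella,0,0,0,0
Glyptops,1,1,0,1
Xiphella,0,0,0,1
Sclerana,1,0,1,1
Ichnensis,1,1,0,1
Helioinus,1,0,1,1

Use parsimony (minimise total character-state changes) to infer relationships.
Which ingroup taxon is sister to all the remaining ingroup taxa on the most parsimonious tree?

The outgroup has state '0' for every character, so '1' is the derived state throughout.
C1: derived state '1' in Glyptops, Helioinus, Ichnensis, and Sclerana only — synapomorphy for {Glyptops, Helioinus, Ichnensis, Sclerana}.
C2: derived state '1' in Glyptops and Ichnensis only — synapomorphy for {Glyptops, Ichnensis}.
C3: derived state '1' in Helioinus and Sclerana only — synapomorphy for {Helioinus, Sclerana}.
C4 (derived state '1') is shared by all ingroup taxa — unites the whole ingroup.
Most parsimonious ingroup topology: (((Glyptops,Ichnensis),(Sclerana,Helioinus)),Xiphella).
Xiphella is sister to the clade containing all other ingroup taxa, so it is the earliest-diverging (most basal) ingroup lineage.

Xiphella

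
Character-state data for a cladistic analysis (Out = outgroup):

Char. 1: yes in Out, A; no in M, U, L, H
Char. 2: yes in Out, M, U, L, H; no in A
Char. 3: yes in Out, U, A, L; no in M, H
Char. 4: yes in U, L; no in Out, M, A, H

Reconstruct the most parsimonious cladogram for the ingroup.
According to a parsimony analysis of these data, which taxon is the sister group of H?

Character polarity is set by the outgroup: the derived state is whichever differs from the outgroup's state, so for Char. 1, Char. 2, Char. 3 the derived state is 'no', and for the remaining characters it is 'yes'.
Char. 1: derived state 'no' in H, L, M, and U only — synapomorphy for {H, L, M, U}.
Char. 2 (derived state 'no') is unique to A (autapomorphy; uninformative for grouping).
Only H and M show the derived state 'no' for Char. 3, supporting them as a clade.
Only L and U show the derived state 'yes' for Char. 4, supporting them as a clade.
Most parsimonious ingroup topology: (((M,H),(U,L)),A).
H and M form a cherry on this tree, so they are sister taxa.

M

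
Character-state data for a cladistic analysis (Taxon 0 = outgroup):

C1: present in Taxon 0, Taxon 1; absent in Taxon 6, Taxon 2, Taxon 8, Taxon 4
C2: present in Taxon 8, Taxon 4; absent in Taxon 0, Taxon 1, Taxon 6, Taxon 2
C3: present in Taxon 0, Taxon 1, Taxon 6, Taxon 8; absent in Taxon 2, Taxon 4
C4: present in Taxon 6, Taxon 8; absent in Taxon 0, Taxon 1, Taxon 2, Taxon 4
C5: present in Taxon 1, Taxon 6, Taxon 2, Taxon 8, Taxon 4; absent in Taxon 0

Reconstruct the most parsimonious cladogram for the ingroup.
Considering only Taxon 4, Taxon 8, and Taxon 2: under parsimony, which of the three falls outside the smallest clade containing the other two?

Taxon 8

Character polarity is set by the outgroup: the derived state is whichever differs from the outgroup's state, so for C1, C3 the derived state is 'absent', and for the remaining characters it is 'present'.
C1: derived state 'absent' in Taxon 2, Taxon 4, Taxon 6, and Taxon 8 only — synapomorphy for {Taxon 2, Taxon 4, Taxon 6, Taxon 8}.
C2 (state 'present') occurs in Taxon 4 and Taxon 8 but conflicts with the nesting implied by the other characters — most parsimoniously interpreted as homoplasy.
C3 (derived state 'absent') is shared by Taxon 2 and Taxon 4 — a synapomorphy uniting that clade.
C4 (derived state 'present') is shared by Taxon 6 and Taxon 8 — a synapomorphy uniting that clade.
C5 (derived state 'present') is shared by all ingroup taxa — unites the whole ingroup.
Most parsimonious ingroup topology: (Taxon 1,((Taxon 6,Taxon 8),(Taxon 2,Taxon 4))).
Taxon 2 and Taxon 4 share a more recent common ancestor with each other than either does with Taxon 8, so Taxon 8 is the least closely related of the three.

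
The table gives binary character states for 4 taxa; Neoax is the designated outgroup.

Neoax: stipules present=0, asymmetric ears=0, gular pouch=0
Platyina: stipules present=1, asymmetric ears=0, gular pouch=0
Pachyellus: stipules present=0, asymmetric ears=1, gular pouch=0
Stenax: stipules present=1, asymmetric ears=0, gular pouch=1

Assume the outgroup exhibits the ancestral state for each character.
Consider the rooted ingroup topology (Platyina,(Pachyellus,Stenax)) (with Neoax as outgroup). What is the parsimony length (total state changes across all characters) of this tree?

Map each character onto (Platyina,(Pachyellus,Stenax)) (rooted by Neoax) and count the minimum state changes it requires (Fitch parsimony):
stipules present: 2; asymmetric ears: 1; gular pouch: 1.
Total tree length = 4.

4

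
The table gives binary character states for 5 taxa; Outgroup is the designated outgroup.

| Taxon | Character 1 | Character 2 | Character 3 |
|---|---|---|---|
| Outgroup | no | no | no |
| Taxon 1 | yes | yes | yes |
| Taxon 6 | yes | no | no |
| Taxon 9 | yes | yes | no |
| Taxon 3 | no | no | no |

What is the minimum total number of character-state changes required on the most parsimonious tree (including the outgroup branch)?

3

The outgroup has state 'no' for every character, so 'yes' is the derived state throughout.
Only Taxon 1, Taxon 6, and Taxon 9 show the derived state 'yes' for Character 1, supporting them as a clade.
Only Taxon 1 and Taxon 9 show the derived state 'yes' for Character 2, supporting them as a clade.
Character 3: derived state 'yes' in Taxon 1 only — an autapomorphy, so it tells us nothing about relationships among taxa.
Most parsimonious ingroup topology: (((Taxon 1,Taxon 9),Taxon 6),Taxon 3).
Changes per character on this tree: Character 1: 1; Character 2: 1; Character 3: 1.
Total = 3.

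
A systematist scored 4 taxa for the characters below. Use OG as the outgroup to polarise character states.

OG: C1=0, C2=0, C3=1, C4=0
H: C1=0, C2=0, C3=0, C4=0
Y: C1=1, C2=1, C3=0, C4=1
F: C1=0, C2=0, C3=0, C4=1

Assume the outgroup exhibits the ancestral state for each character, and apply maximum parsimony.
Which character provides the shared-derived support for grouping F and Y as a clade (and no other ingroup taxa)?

Character polarity is set by the outgroup: the derived state is whichever differs from the outgroup's state, so for C3 the derived state is '0', and for the remaining characters it is '1'.
C1 (derived state '1') is unique to Y (autapomorphy; uninformative for grouping).
C2 (derived state '1') is unique to Y (autapomorphy; uninformative for grouping).
All ingroup taxa share the derived state '0' for C3; it defines the ingroup but does not resolve relationships within it.
Only F and Y show the derived state '1' for C4, supporting them as a clade.
Most parsimonious ingroup topology: (H,(Y,F)).
The clade {F, Y} is supported by C4: its derived state '1' occurs in exactly those taxa and in no other taxon (including the outgroup).

C4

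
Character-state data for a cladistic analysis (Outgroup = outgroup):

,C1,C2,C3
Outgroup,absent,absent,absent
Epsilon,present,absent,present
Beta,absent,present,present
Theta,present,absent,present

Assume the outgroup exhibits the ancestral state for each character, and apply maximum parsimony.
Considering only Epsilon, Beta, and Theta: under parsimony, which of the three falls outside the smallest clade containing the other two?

Beta

The outgroup has state 'absent' for every character, so 'present' is the derived state throughout.
Only Epsilon and Theta show the derived state 'present' for C1, supporting them as a clade.
C2: derived state 'present' in Beta only — an autapomorphy, so it tells us nothing about relationships among taxa.
C3 (derived state 'present') is shared by all ingroup taxa — unites the whole ingroup.
Most parsimonious ingroup topology: ((Epsilon,Theta),Beta).
Theta and Epsilon share a more recent common ancestor with each other than either does with Beta, so Beta is the least closely related of the three.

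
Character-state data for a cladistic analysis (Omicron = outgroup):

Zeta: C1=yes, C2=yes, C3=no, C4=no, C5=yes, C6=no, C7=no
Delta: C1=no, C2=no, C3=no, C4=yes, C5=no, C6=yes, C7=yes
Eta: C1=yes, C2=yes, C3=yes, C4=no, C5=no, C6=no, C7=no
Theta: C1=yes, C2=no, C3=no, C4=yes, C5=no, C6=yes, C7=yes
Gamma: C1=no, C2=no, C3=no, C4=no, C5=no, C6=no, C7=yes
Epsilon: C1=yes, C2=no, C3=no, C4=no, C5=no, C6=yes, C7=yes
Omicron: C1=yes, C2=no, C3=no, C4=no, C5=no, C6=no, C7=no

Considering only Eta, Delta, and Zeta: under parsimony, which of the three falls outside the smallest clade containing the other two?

Delta

Character polarity is set by the outgroup: the derived state is whichever differs from the outgroup's state, so for C1 the derived state is 'no', and for the remaining characters it is 'yes'.
C1 groups Delta and Gamma, which is incompatible with the clades supported by the remaining characters; treating it as convergent (homoplasy) costs fewer steps than any alternative tree.
C2: derived state 'yes' in Eta and Zeta only — synapomorphy for {Eta, Zeta}.
C3 (derived state 'yes') is unique to Eta (autapomorphy; uninformative for grouping).
C4 (derived state 'yes') is shared by Delta and Theta — a synapomorphy uniting that clade.
C5: derived state 'yes' in Zeta only — an autapomorphy, so it tells us nothing about relationships among taxa.
C6: derived state 'yes' in Delta, Epsilon, and Theta only — synapomorphy for {Delta, Epsilon, Theta}.
C7 (derived state 'yes') is shared by Delta, Epsilon, Gamma, and Theta — a synapomorphy uniting that clade.
Most parsimonious ingroup topology: ((((Delta,Theta),Epsilon),Gamma),(Eta,Zeta)).
Eta and Zeta share a more recent common ancestor with each other than either does with Delta, so Delta is the least closely related of the three.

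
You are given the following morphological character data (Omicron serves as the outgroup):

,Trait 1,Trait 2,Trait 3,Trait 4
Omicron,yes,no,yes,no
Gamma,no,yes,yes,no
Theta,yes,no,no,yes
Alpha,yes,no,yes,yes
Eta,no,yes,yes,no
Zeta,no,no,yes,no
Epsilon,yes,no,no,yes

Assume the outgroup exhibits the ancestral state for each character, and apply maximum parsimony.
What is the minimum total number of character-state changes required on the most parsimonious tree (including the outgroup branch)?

Character polarity is set by the outgroup: the derived state is whichever differs from the outgroup's state, so for Trait 1, Trait 3 the derived state is 'no', and for the remaining characters it is 'yes'.
Trait 1 (derived state 'no') is shared by Eta, Gamma, and Zeta — a synapomorphy uniting that clade.
Trait 2: derived state 'yes' in Eta and Gamma only — synapomorphy for {Eta, Gamma}.
Trait 3: derived state 'no' in Epsilon and Theta only — synapomorphy for {Epsilon, Theta}.
Trait 4 (derived state 'yes') is shared by Alpha, Epsilon, and Theta — a synapomorphy uniting that clade.
Most parsimonious ingroup topology: (((Gamma,Eta),Zeta),((Theta,Epsilon),Alpha)).
Changes per character on this tree: Trait 1: 1; Trait 2: 1; Trait 3: 1; Trait 4: 1.
Total = 4.

4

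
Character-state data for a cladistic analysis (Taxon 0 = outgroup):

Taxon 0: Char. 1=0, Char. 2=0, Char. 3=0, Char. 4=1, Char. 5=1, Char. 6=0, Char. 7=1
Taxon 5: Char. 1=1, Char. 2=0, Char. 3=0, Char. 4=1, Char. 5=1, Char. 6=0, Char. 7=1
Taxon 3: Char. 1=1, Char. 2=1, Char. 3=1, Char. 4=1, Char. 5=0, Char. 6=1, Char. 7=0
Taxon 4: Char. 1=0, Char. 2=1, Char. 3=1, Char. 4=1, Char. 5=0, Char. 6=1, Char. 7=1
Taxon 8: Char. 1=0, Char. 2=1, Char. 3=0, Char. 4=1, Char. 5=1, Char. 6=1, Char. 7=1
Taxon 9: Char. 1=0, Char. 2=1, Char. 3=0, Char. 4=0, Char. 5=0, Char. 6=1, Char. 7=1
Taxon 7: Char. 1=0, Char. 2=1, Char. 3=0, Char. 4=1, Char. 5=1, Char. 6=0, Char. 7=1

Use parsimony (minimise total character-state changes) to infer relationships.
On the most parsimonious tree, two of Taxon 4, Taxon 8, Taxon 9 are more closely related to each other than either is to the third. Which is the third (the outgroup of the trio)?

Character polarity is set by the outgroup: the derived state is whichever differs from the outgroup's state, so for Char. 4, Char. 5, Char. 7 the derived state is '0', and for the remaining characters it is '1'.
Char. 1 (state '1') occurs in Taxon 3 and Taxon 5 but conflicts with the nesting implied by the other characters — most parsimoniously interpreted as homoplasy.
Char. 2 (derived state '1') is shared by Taxon 3, Taxon 4, Taxon 7, Taxon 8, and Taxon 9 — a synapomorphy uniting that clade.
Only Taxon 3 and Taxon 4 show the derived state '1' for Char. 3, supporting them as a clade.
Char. 4 (derived state '0') is unique to Taxon 9 (autapomorphy; uninformative for grouping).
Char. 5 (derived state '0') is shared by Taxon 3, Taxon 4, and Taxon 9 — a synapomorphy uniting that clade.
Char. 6: derived state '1' in Taxon 3, Taxon 4, Taxon 8, and Taxon 9 only — synapomorphy for {Taxon 3, Taxon 4, Taxon 8, Taxon 9}.
Char. 7 (derived state '0') is unique to Taxon 3 (autapomorphy; uninformative for grouping).
Most parsimonious ingroup topology: (Taxon 5,((((Taxon 3,Taxon 4),Taxon 9),Taxon 8),Taxon 7)).
Taxon 9 and Taxon 4 share a more recent common ancestor with each other than either does with Taxon 8, so Taxon 8 is the least closely related of the three.

Taxon 8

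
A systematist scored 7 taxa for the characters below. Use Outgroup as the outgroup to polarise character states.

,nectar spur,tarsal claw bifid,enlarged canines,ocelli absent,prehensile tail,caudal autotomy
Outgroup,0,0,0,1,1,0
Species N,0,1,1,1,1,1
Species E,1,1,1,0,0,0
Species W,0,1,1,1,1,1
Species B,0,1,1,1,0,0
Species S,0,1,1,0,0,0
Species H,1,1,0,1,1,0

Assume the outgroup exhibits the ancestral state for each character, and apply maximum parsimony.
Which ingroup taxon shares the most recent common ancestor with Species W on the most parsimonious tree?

Character polarity is set by the outgroup: the derived state is whichever differs from the outgroup's state, so for ocelli absent, prehensile tail the derived state is '0', and for the remaining characters it is '1'.
nectar spur groups Species E and Species H, which is incompatible with the clades supported by the remaining characters; treating it as convergent (homoplasy) costs fewer steps than any alternative tree.
All ingroup taxa share the derived state '1' for tarsal claw bifid; it defines the ingroup but does not resolve relationships within it.
enlarged canines (derived state '1') is shared by Species B, Species E, Species N, Species S, and Species W — a synapomorphy uniting that clade.
Only Species E and Species S show the derived state '0' for ocelli absent, supporting them as a clade.
Only Species B, Species E, and Species S show the derived state '0' for prehensile tail, supporting them as a clade.
caudal autotomy: derived state '1' in Species N and Species W only — synapomorphy for {Species N, Species W}.
Most parsimonious ingroup topology: (((Species N,Species W),((Species E,Species S),Species B)),Species H).
Species W and Species N form a cherry on this tree, so they are sister taxa.

Species N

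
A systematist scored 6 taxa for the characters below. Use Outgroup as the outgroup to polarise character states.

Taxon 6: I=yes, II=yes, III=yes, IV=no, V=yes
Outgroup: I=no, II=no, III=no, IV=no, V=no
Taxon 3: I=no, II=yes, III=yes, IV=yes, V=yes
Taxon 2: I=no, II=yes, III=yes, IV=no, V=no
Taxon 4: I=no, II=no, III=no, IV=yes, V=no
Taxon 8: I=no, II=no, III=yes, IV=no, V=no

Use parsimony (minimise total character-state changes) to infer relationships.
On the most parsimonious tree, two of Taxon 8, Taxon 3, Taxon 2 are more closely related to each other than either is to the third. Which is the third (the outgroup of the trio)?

Taxon 8

The outgroup has state 'no' for every character, so 'yes' is the derived state throughout.
I (derived state 'yes') is unique to Taxon 6 (autapomorphy; uninformative for grouping).
Only Taxon 2, Taxon 3, and Taxon 6 show the derived state 'yes' for II, supporting them as a clade.
III (derived state 'yes') is shared by Taxon 2, Taxon 3, Taxon 6, and Taxon 8 — a synapomorphy uniting that clade.
IV groups Taxon 3 and Taxon 4, which is incompatible with the clades supported by the remaining characters; treating it as convergent (homoplasy) costs fewer steps than any alternative tree.
V: derived state 'yes' in Taxon 3 and Taxon 6 only — synapomorphy for {Taxon 3, Taxon 6}.
Most parsimonious ingroup topology: ((Taxon 8,(Taxon 2,(Taxon 3,Taxon 6))),Taxon 4).
Taxon 2 and Taxon 3 share a more recent common ancestor with each other than either does with Taxon 8, so Taxon 8 is the least closely related of the three.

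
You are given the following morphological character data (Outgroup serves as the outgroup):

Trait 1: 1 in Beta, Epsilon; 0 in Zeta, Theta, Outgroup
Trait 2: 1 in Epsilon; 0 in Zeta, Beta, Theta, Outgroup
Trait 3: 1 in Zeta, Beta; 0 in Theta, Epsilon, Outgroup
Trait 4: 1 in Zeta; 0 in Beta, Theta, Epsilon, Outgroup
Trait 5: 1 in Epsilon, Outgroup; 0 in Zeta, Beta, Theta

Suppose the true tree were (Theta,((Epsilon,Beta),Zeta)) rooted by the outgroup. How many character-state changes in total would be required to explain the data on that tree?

Map each character onto (Theta,((Epsilon,Beta),Zeta)) (rooted by Outgroup) and count the minimum state changes it requires (Fitch parsimony):
Trait 1: 1; Trait 2: 1; Trait 3: 2; Trait 4: 1; Trait 5: 2.
Total tree length = 7.

7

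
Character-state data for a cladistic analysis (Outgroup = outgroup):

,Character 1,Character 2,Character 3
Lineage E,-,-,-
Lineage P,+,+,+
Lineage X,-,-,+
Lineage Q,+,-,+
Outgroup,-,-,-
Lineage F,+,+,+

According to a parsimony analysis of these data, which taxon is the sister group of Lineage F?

Lineage P

The outgroup has state '-' for every character, so '+' is the derived state throughout.
Character 1 (derived state '+') is shared by Lineage F, Lineage P, and Lineage Q — a synapomorphy uniting that clade.
Character 2 (derived state '+') is shared by Lineage F and Lineage P — a synapomorphy uniting that clade.
Character 3 (derived state '+') is shared by Lineage F, Lineage P, Lineage Q, and Lineage X — a synapomorphy uniting that clade.
Most parsimonious ingroup topology: (Lineage E,(Lineage X,((Lineage P,Lineage F),Lineage Q))).
Lineage F and Lineage P form a cherry on this tree, so they are sister taxa.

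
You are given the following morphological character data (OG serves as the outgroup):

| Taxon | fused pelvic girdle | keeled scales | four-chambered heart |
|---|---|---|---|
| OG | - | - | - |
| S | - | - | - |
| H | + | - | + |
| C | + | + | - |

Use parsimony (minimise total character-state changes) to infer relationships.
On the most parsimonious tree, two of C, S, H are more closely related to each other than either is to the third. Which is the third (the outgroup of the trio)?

S

The outgroup has state '-' for every character, so '+' is the derived state throughout.
fused pelvic girdle: derived state '+' in C and H only — synapomorphy for {C, H}.
keeled scales: derived state '+' in C only — an autapomorphy, so it tells us nothing about relationships among taxa.
four-chambered heart (derived state '+') is unique to H (autapomorphy; uninformative for grouping).
Most parsimonious ingroup topology: (S,(H,C)).
H and C share a more recent common ancestor with each other than either does with S, so S is the least closely related of the three.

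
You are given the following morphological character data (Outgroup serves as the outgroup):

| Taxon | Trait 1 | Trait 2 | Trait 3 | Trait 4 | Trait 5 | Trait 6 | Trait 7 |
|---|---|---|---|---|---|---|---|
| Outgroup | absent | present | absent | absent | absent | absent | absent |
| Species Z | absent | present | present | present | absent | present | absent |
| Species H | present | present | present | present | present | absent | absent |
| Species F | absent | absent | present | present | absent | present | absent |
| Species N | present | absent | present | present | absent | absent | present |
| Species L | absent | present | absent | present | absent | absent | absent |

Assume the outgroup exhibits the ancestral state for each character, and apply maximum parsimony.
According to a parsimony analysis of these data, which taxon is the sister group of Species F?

Character polarity is set by the outgroup: the derived state is whichever differs from the outgroup's state, so for Trait 2 the derived state is 'absent', and for the remaining characters it is 'present'.
Trait 1 (derived state 'present') is shared by Species H and Species N — a synapomorphy uniting that clade.
Trait 2 groups Species F and Species N, which is incompatible with the clades supported by the remaining characters; treating it as convergent (homoplasy) costs fewer steps than any alternative tree.
Only Species F, Species H, Species N, and Species Z show the derived state 'present' for Trait 3, supporting them as a clade.
All ingroup taxa share the derived state 'present' for Trait 4; it defines the ingroup but does not resolve relationships within it.
Trait 5 (derived state 'present') is unique to Species H (autapomorphy; uninformative for grouping).
Trait 6: derived state 'present' in Species F and Species Z only — synapomorphy for {Species F, Species Z}.
Trait 7: derived state 'present' in Species N only — an autapomorphy, so it tells us nothing about relationships among taxa.
Most parsimonious ingroup topology: (((Species Z,Species F),(Species H,Species N)),Species L).
Species F and Species Z form a cherry on this tree, so they are sister taxa.

Species Z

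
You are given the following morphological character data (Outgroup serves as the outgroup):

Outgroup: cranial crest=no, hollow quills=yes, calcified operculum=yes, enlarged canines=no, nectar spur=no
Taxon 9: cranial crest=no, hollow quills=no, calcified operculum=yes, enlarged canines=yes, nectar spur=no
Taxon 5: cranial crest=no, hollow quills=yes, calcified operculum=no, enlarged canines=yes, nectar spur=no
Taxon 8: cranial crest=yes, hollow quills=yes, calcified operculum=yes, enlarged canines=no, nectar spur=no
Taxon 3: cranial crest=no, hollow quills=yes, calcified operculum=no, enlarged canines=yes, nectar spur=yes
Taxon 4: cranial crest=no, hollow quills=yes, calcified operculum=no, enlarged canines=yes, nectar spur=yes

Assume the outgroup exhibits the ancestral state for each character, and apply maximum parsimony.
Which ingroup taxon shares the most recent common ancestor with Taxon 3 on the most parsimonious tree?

Character polarity is set by the outgroup: the derived state is whichever differs from the outgroup's state, so for hollow quills, calcified operculum the derived state is 'no', and for the remaining characters it is 'yes'.
cranial crest: derived state 'yes' in Taxon 8 only — an autapomorphy, so it tells us nothing about relationships among taxa.
hollow quills: derived state 'no' in Taxon 9 only — an autapomorphy, so it tells us nothing about relationships among taxa.
Only Taxon 3, Taxon 4, and Taxon 5 show the derived state 'no' for calcified operculum, supporting them as a clade.
enlarged canines (derived state 'yes') is shared by Taxon 3, Taxon 4, Taxon 5, and Taxon 9 — a synapomorphy uniting that clade.
nectar spur (derived state 'yes') is shared by Taxon 3 and Taxon 4 — a synapomorphy uniting that clade.
Most parsimonious ingroup topology: ((Taxon 9,(Taxon 5,(Taxon 3,Taxon 4))),Taxon 8).
Taxon 3 and Taxon 4 form a cherry on this tree, so they are sister taxa.

Taxon 4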